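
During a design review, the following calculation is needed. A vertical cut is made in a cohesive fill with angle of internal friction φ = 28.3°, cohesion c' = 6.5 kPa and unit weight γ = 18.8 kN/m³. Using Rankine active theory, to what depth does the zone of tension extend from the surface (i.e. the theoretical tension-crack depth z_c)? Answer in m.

K_a = tan²(45° − 28.3°/2) = 0.3568; √K_a = 0.5973.
The active pressure is zero where K_a γ z = 2c√K_a, so z_c = 2c/(γ√K_a) = 2×6.5/(18.8×0.5973) = 1.158 m.

1.16 m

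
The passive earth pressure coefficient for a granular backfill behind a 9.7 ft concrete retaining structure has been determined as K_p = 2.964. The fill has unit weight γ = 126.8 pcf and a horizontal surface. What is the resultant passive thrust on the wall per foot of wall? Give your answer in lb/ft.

17700 lb/ft

P = ½ K_p γ H² = 0.5 × 2.964 × 126.8 × 9.7² = 17680 lb/ft.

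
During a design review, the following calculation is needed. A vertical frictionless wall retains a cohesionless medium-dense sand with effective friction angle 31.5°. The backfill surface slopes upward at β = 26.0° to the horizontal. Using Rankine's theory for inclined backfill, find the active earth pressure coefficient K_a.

K_a = cos β · (cos β − √(cos²β − cos²φ)) / (cos β + √(cos²β − cos²φ)).
cos β = 0.8988, cos φ = 0.8526, √(cos²β − cos²φ) = 0.2843.
K_a = 0.8988 × (0.8988 − 0.2843)/(0.8988 + 0.2843) = 0.4668.

0.467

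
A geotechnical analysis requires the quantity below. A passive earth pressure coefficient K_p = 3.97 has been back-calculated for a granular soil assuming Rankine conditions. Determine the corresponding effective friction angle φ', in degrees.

K_p = (1+sin φ)/(1−sin φ) ⇒ sin φ = (K_p − 1)/(K_p + 1) = 0.5976.
φ = arcsin(0.5976) = 36.70°.

36.7°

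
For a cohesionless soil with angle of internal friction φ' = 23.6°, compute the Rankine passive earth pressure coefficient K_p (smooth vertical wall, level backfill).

K_p = (1 + sin φ)/(1 − sin φ) = tan²(45° + 23.6°/2) = 2.335.

2.34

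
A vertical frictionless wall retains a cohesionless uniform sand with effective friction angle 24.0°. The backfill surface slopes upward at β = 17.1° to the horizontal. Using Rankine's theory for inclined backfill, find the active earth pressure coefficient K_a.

0.521

K_a = cos β · (cos β − √(cos²β − cos²φ)) / (cos β + √(cos²β − cos²φ)).
cos β = 0.9558, cos φ = 0.9135, √(cos²β − cos²φ) = 0.2810.
K_a = 0.9558 × (0.9558 − 0.2810)/(0.9558 + 0.2810) = 0.5214.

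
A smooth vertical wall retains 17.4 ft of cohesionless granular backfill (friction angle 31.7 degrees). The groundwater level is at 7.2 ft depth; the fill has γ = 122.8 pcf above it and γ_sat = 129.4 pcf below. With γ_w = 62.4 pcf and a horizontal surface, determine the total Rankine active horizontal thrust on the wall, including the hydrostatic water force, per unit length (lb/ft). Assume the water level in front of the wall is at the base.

8130 lb/ft

K_a = tan²(45° − φ/2) = 0.3111.
γ' = 129.4 − 62.4 = 67.00 pcf. Depth below WT = 10.2 ft.
σ'_h at WT = K_a γ d_w = 275.0 psf; at base = 275.0 + K_a γ' × 10.2 = 487.6 psf.
P₁ (0–7.2 ft) = ½×275.0×7.2 = 990.1. P₂ (7.2–17.4 ft) = ½(275.0+487.6)×10.2 = 3890.
P_w = ½ γ_w h₂² = 0.5×62.4×10.2² = 3246. Total = 990.1+3890+3246 = 8126 lb/ft.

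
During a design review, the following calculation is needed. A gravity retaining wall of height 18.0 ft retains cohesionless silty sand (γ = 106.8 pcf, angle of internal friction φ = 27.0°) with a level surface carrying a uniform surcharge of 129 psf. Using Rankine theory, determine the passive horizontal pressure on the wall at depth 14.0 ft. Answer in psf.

K_p = (1 + sin φ)/(1 − sin φ) = 2.663.
σ_v = γz + q = 106.8 × 14.0 + 129 = 1624 psf.
σ_h = K_p σ_v = 2.663 × 1624 = 4325 psf.

4330 psf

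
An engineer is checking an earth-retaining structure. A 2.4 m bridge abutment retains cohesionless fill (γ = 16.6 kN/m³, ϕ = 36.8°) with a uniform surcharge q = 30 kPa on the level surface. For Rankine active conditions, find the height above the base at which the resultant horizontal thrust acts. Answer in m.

1.04 m

K_a = 0.2508.
Triangular part P₁ = ½K_aγH² = 11.99 at H/3 = 0.8000 m; rectangular part P₂ = K_a q H = 18.05 at H/2 = 1.200 m.
ȳ = (P₁·0.8000 + P₂·1.200)/(P₁+P₂) = 1.040 m.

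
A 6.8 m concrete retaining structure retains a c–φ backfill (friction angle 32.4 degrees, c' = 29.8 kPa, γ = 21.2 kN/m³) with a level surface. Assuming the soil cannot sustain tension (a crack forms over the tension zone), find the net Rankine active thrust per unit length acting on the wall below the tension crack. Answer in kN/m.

9.11 kN/m

K_a = 0.3022; √K_a = 0.5498.
Tension-crack depth z_c = 2c/(γ√K_a) = 2×29.8/(21.2×0.5498) = 5.114 m.
σ_a at base = K_a γ H − 2c√K_a = 0.3022×21.2×6.8 − 2×29.8×0.5498 = 10.80 kPa.
P_a = ½ × 10.80 × (H − z_c) = 0.5×10.80×1.686 = 9.109 kN/m.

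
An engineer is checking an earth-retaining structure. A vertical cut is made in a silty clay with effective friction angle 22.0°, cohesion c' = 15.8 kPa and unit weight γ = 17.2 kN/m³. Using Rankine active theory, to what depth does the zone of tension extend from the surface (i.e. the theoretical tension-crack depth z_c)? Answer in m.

2.72 m

K_a = tan²(45° − 22.0°/2) = 0.4550; √K_a = 0.6745.
The active pressure is zero where K_a γ z = 2c√K_a, so z_c = 2c/(γ√K_a) = 2×15.8/(17.2×0.6745) = 2.724 m.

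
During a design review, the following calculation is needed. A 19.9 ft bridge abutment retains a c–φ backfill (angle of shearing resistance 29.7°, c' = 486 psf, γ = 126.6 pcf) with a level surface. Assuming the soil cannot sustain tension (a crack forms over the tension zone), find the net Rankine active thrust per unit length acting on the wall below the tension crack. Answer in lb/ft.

K_a = 0.3374; √K_a = 0.5808.
Tension-crack depth z_c = 2c/(γ√K_a) = 2×486/(126.6×0.5808) = 13.22 ft.
σ_a at base = K_a γ H − 2c√K_a = 0.3374×126.6×19.9 − 2×486×0.5808 = 285.4 psf.
P_a = ½ × 285.4 × (H − z_c) = 0.5×285.4×6.682 = 953.5 lb/ft.

953 lb/ft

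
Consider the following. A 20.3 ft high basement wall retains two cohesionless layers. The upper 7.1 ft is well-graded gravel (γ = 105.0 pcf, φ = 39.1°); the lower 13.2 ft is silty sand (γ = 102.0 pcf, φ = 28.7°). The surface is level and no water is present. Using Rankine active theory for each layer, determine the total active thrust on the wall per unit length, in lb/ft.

7180 lb/ft

K_a1 = tan²(45°−39.1°/2) = 0.2265; K_a2 = tan²(45°−28.7°/2) = 0.3511.
Layer 1: σ at base = K_a1 γ₁ h₁ = 168.8 psf; P₁ = ½×168.8×7.1 = 599.4.
Layer 2: σ_v at top = γ₁h₁ = 745.5; σ_h top = K_a2×745.5 = 261.8; σ_h base = K_a2×(745.5+102.0×13.2) = 734.6.
P₂ = ½(261.8+734.6)×13.2 = 6576. Total P_a = 599.4+6576 = 7175 lb/ft.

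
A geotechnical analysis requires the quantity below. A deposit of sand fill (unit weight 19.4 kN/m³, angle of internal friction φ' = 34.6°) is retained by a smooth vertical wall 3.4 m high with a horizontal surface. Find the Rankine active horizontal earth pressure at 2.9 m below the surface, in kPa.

15.5 kPa

K_a = (1 − sin φ)/(1 + sin φ) = 0.2756.
σ_h = K_a γ z = 0.2756 × 19.4 × 2.9 = 15.51 kPa.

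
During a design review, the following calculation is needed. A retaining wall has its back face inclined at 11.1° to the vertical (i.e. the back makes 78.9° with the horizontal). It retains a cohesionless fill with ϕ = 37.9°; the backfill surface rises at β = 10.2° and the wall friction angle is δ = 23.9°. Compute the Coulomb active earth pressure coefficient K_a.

0.347

K_a = sin²(α+φ) / [sin²α · sin(α−δ) · (1 + √{sin(φ+δ)sin(φ−β) / (sin(α−δ)sin(α+β))})²].
With α = 78.9°, φ = 37.9°, δ = 23.9°, β = 10.2°: K_a = 0.3465.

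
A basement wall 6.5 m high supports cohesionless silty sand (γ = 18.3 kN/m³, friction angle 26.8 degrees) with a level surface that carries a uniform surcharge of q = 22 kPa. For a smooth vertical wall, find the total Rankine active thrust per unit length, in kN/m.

K_a = tan²(45° − φ/2) = 0.3785.
Soil triangle: ½ K_a γ H² = 0.5×0.3785×18.3×6.5² = 146.3 kN/m.
Surcharge rectangle: K_a q H = 0.3785×22×6.5 = 54.12 kN/m.
Total = 146.3 + 54.12 = 200.4 kN/m.

200 kN/m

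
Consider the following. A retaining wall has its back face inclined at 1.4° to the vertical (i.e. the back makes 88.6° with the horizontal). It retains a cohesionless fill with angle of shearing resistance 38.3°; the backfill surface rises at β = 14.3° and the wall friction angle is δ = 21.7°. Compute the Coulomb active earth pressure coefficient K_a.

K_a = sin²(α+φ) / [sin²α · sin(α−δ) · (1 + √{sin(φ+δ)sin(φ−β) / (sin(α−δ)sin(α+β))})²].
With α = 88.6°, φ = 38.3°, δ = 21.7°, β = 14.3°: K_a = 0.2629.

0.263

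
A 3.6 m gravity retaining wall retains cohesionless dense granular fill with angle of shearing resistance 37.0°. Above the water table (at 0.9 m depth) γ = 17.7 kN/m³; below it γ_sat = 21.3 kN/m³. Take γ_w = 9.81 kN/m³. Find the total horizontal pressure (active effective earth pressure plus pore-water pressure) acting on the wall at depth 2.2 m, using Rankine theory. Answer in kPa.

20.4 kPa

K_a = (1 − sin φ)/(1 + sin φ) = 0.2486.
γ' = 21.3 − 9.81 = 11.49 kN/m³.
Effective vertical stress at 2.2 m: σ'_v = 17.7×0.9 + 11.49×1.30 = 30.87 kPa.
σ'_h = K_a σ'_v = 0.2486 × 30.87 = 7.673 kPa; u = γ_w × 1.30 = 12.75 kPa.
Total σ_h = 7.673 + 12.75 = 20.43 kPa.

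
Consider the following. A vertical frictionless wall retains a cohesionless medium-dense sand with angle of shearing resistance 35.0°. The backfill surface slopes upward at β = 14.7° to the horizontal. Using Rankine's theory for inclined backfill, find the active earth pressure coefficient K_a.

0.296

K_a = cos β · (cos β − √(cos²β − cos²φ)) / (cos β + √(cos²β − cos²φ)).
cos β = 0.9673, cos φ = 0.8192, √(cos²β − cos²φ) = 0.5144.
K_a = 0.9673 × (0.9673 − 0.5144)/(0.9673 + 0.5144) = 0.2957.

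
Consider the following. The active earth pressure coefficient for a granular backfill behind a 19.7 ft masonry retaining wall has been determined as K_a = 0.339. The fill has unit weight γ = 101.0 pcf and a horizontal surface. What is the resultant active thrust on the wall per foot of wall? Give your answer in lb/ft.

P = ½ K_a γ H² = 0.5 × 0.339 × 101.0 × 19.7² = 6644 lb/ft.

6640 lb/ft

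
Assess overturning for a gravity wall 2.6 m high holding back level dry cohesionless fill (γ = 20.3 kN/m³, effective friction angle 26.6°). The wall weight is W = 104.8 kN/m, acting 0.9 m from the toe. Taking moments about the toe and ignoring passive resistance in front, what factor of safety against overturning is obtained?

4.16

K_a = tan²(45° − 26.6°/2) = 0.3814.
P_a = ½K_aγH² = 0.5×0.3814×20.3×2.6² = 26.17 kN/m, acting at H/3 = 0.8667 m above the base.
Overturning moment M_o = P_a × H/3 = 26.17 × 0.8667 = 22.68.
Resisting moment M_r = W × 0.9 = 104.8 × 0.9 = 94.32.
FS_overturning = M_r/M_o = 94.32/22.68 = 4.158.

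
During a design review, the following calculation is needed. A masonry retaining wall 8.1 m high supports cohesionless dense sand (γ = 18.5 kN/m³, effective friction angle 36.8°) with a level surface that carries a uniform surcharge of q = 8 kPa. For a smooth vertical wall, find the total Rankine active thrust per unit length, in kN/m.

168 kN/m

K_a = tan²(45° − φ/2) = 0.2508.
Soil triangle: ½ K_a γ H² = 0.5×0.2508×18.5×8.1² = 152.2 kN/m.
Surcharge rectangle: K_a q H = 0.2508×8×8.1 = 16.25 kN/m.
Total = 152.2 + 16.25 = 168.4 kN/m.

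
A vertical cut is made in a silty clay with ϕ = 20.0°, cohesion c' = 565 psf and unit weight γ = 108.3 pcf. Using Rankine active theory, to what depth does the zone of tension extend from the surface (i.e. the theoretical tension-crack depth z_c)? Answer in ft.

14.9 ft

K_a = tan²(45° − 20.0°/2) = 0.4903; √K_a = 0.7002.
The active pressure is zero where K_a γ z = 2c√K_a, so z_c = 2c/(γ√K_a) = 2×565/(108.3×0.7002) = 14.90 ft.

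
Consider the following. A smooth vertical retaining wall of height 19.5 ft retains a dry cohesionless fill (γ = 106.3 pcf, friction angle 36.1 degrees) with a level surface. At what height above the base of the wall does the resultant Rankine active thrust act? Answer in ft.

K_a = 0.2585.
The pressure distribution is triangular, so the resultant acts at H/3 above the base = 19.5/3 = 6.500 ft.

6.50 ft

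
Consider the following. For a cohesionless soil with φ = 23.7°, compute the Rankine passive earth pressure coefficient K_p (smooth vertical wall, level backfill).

K_p = (1 + sin φ)/(1 − sin φ) = tan²(45° + 23.7°/2) = 2.344.

2.34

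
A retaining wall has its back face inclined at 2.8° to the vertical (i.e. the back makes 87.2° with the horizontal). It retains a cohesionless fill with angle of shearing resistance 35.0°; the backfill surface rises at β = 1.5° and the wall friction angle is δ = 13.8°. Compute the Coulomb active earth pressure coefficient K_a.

K_a = sin²(α+φ) / [sin²α · sin(α−δ) · (1 + √{sin(φ+δ)sin(φ−β) / (sin(α−δ)sin(α+β))})²].
With α = 87.2°, φ = 35.0°, δ = 13.8°, β = 1.5°: K_a = 0.2723.

0.272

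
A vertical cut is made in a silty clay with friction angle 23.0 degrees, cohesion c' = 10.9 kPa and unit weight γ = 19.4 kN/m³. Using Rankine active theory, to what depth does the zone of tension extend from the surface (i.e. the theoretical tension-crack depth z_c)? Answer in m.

1.70 m

K_a = tan²(45° − 23.0°/2) = 0.4381; √K_a = 0.6619.
The active pressure is zero where K_a γ z = 2c√K_a, so z_c = 2c/(γ√K_a) = 2×10.9/(19.4×0.6619) = 1.698 m.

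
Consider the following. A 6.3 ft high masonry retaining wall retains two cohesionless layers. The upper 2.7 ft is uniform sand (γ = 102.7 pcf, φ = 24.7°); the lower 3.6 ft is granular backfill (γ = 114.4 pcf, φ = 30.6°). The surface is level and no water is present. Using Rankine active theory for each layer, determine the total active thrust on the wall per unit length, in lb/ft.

720 lb/ft

K_a1 = tan²(45°−24.7°/2) = 0.4106; K_a2 = tan²(45°−30.6°/2) = 0.3253.
Layer 1: σ at base = K_a1 γ₁ h₁ = 113.8 psf; P₁ = ½×113.8×2.7 = 153.7.
Layer 2: σ_v at top = γ₁h₁ = 277.3; σ_h top = K_a2×277.3 = 90.21; σ_h base = K_a2×(277.3+114.4×3.6) = 224.2.
P₂ = ½(90.21+224.2)×3.6 = 566.0. Total P_a = 153.7+566.0 = 719.6 lb/ft.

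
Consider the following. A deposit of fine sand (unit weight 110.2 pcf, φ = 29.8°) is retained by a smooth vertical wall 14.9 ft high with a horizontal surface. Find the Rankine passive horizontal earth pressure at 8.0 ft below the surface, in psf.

2620 psf

K_p = (1 + sin φ)/(1 − sin φ) = 2.976.
σ_h = K_p γ z = 2.976 × 110.2 × 8.0 = 2624 psf.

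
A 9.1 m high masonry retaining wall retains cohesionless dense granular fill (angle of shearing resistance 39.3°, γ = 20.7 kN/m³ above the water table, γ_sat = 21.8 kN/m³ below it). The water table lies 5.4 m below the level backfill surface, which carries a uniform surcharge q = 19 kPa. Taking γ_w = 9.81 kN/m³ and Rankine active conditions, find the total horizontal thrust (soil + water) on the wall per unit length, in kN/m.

K_a = tan²(45° − φ/2) = 0.2245.
γ' = 21.8 − 9.81 = 11.99 kN/m³. h₂ = H − d_w = 3.7 m.
σ'_h: at surface K_a·q = 4.265; at WT K_a(q+γd_w) = 29.35; at base K_a(q+γd_w+γ'h₂) = 39.31 kPa.
P₁ = ½(4.265+29.35)×5.4 = 90.77; P₂ = ½(29.35+39.31)×3.7 = 127.0; P_w = ½γ_w h₂² = 67.15.
Total = 90.77+127.0+67.15 = 285.0 kN/m.

285 kN/m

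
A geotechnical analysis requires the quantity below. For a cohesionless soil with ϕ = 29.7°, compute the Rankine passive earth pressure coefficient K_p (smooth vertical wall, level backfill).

K_p = (1 + sin φ)/(1 − sin φ) = tan²(45° + 29.7°/2) = 2.964.

2.96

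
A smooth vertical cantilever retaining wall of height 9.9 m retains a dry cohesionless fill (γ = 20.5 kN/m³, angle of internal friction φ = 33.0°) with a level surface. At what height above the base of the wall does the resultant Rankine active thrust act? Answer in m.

3.30 m

K_a = 0.2948.
The pressure distribution is triangular, so the resultant acts at H/3 above the base = 9.9/3 = 3.300 m.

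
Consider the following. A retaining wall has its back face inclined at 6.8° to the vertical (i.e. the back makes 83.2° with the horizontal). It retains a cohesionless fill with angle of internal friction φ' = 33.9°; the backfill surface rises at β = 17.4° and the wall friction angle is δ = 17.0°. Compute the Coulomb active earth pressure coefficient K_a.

K_a = sin²(α+φ) / [sin²α · sin(α−δ) · (1 + √{sin(φ+δ)sin(φ−β) / (sin(α−δ)sin(α+β))})²].
With α = 83.2°, φ = 33.9°, δ = 17.0°, β = 17.4°: K_a = 0.3930.

0.393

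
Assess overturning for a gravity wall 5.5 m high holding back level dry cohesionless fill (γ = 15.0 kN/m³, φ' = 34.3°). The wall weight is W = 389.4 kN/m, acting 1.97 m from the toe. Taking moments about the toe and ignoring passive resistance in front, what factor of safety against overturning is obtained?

K_a = tan²(45° − 34.3°/2) = 0.2792.
P_a = ½K_aγH² = 0.5×0.2792×15.0×5.5² = 63.33 kN/m, acting at H/3 = 1.833 m above the base.
Overturning moment M_o = P_a × H/3 = 63.33 × 1.833 = 116.1.
Resisting moment M_r = W × 1.97 = 389.4 × 1.97 = 767.1.
FS_overturning = M_r/M_o = 767.1/116.1 = 6.607.

6.61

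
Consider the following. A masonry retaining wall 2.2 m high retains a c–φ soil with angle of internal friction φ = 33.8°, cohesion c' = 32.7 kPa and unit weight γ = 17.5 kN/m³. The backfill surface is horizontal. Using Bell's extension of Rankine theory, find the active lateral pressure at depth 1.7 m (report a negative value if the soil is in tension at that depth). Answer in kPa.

K_a = (1 − sin φ)/(1 + sin φ) = 0.2851.
σ_a = K_a γ z − 2c√K_a = 0.2851×17.5×1.7 − 2×32.7×0.5340 = -26.44 kPa.

-26.4 kPa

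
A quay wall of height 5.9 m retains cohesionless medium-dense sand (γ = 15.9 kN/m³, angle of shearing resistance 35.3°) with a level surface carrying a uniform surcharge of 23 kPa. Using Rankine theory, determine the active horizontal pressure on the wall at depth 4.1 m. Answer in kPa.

K_a = (1 − sin φ)/(1 + sin φ) = 0.2675.
σ_v = γz + q = 15.9 × 4.1 + 23 = 88.19 kPa.
σ_h = K_a σ_v = 0.2675 × 88.19 = 23.59 kPa.

23.6 kPa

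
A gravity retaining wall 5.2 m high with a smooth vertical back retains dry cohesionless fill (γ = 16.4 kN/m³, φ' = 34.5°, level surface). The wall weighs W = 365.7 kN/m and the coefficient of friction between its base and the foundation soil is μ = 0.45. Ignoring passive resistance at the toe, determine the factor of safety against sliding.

2.68

K_a = tan²(45° − 34.5°/2) = 0.2768.
P_a = ½K_aγH² = 0.5×0.2768×16.4×5.2² = 61.38 kN/m, acting at H/3 = 1.733 m above the base.
FS_sliding = μW / P_a = 0.45×365.7 / 61.38 = 2.681.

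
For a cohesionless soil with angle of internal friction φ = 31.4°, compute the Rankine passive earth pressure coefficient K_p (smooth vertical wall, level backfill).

K_p = (1 + sin φ)/(1 − sin φ) = tan²(45° + 31.4°/2) = 3.175.

3.18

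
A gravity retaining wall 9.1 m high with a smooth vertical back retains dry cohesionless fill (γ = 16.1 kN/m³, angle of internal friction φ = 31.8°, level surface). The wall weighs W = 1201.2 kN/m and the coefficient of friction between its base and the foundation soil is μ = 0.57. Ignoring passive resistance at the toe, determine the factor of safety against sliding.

K_a = tan²(45° − 31.8°/2) = 0.3098.
P_a = ½K_aγH² = 0.5×0.3098×16.1×9.1² = 206.5 kN/m, acting at H/3 = 3.033 m above the base.
FS_sliding = μW / P_a = 0.57×1201.2 / 206.5 = 3.315.

3.32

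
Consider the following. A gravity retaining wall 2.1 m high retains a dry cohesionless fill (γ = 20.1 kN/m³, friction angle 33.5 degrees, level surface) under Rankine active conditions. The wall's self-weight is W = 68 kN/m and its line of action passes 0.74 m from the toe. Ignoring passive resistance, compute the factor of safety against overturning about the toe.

5.62

K_a = tan²(45° − 33.5°/2) = 0.2887.
P_a = ½K_aγH² = 0.5×0.2887×20.1×2.1² = 12.80 kN/m, acting at H/3 = 0.7000 m above the base.
Overturning moment M_o = P_a × H/3 = 12.80 × 0.7000 = 8.957.
Resisting moment M_r = W × 0.74 = 68 × 0.74 = 50.32.
FS_overturning = M_r/M_o = 50.32/8.957 = 5.618.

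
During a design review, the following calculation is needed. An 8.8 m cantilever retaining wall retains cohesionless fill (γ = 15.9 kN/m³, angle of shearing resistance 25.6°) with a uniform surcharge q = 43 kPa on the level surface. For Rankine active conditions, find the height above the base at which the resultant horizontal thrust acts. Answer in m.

3.49 m

K_a = 0.3966.
Triangular part P₁ = ½K_aγH² = 244.1 at H/3 = 2.933 m; rectangular part P₂ = K_a q H = 150.1 at H/2 = 4.400 m.
ȳ = (P₁·2.933 + P₂·4.400)/(P₁+P₂) = 3.492 m.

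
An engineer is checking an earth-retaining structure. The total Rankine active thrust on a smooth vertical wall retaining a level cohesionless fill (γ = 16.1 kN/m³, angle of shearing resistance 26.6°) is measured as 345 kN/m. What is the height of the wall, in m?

K_a = 0.3814. P_a = ½ K_a γ H² ⇒ H = √(2P_a/(K_a γ)).
H = √(2×345/(0.3814×16.1)) = 10.60 m.

10.6 m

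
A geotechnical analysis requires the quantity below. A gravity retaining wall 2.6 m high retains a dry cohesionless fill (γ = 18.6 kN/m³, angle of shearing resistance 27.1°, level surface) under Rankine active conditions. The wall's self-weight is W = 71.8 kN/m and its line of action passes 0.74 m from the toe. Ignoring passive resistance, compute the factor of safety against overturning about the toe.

2.61

K_a = tan²(45° − 27.1°/2) = 0.3741.
P_a = ½K_aγH² = 0.5×0.3741×18.6×2.6² = 23.52 kN/m, acting at H/3 = 0.8667 m above the base.
Overturning moment M_o = P_a × H/3 = 23.52 × 0.8667 = 20.38.
Resisting moment M_r = W × 0.74 = 71.8 × 0.74 = 53.13.
FS_overturning = M_r/M_o = 53.13/20.38 = 2.607.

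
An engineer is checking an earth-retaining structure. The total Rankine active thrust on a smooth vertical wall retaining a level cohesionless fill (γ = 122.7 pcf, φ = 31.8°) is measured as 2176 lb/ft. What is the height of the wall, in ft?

K_a = 0.3098. P_a = ½ K_a γ H² ⇒ H = √(2P_a/(K_a γ)).
H = √(2×2176/(0.3098×122.7)) = 10.70 ft.

10.7 ft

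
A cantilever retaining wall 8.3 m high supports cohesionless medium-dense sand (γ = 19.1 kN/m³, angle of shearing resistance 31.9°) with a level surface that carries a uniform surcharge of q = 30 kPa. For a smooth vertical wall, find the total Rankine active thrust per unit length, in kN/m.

K_a = tan²(45° − φ/2) = 0.3085.
Soil triangle: ½ K_a γ H² = 0.5×0.3085×19.1×8.3² = 203.0 kN/m.
Surcharge rectangle: K_a q H = 0.3085×30×8.3 = 76.82 kN/m.
Total = 203.0 + 76.82 = 279.8 kN/m.

280 kN/m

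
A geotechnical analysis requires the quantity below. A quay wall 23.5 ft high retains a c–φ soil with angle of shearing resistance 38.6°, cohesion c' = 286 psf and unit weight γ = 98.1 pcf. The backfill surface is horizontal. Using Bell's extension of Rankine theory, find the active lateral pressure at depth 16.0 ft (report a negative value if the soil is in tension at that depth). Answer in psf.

88.3 psf

K_a = (1 − sin φ)/(1 + sin φ) = 0.2316.
σ_a = K_a γ z − 2c√K_a = 0.2316×98.1×16.0 − 2×286×0.4813 = 88.26 psf.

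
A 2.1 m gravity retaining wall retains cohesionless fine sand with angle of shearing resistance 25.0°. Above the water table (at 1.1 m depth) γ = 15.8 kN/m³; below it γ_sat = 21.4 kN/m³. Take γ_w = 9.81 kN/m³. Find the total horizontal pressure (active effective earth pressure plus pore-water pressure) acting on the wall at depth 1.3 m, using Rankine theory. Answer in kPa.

K_a = (1 − sin φ)/(1 + sin φ) = 0.4059.
γ' = 21.4 − 9.81 = 11.59 kN/m³.
Effective vertical stress at 1.3 m: σ'_v = 15.8×1.1 + 11.59×0.200 = 19.70 kPa.
σ'_h = K_a σ'_v = 0.4059 × 19.70 = 7.995 kPa; u = γ_w × 0.200 = 1.962 kPa.
Total σ_h = 7.995 + 1.962 = 9.957 kPa.

9.96 kPa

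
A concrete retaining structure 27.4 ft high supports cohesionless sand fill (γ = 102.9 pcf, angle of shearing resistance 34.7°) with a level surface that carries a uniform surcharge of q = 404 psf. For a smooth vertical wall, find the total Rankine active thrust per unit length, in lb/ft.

K_a = tan²(45° − φ/2) = 0.2745.
Soil triangle: ½ K_a γ H² = 0.5×0.2745×102.9×27.4² = 10600 lb/ft.
Surcharge rectangle: K_a q H = 0.2745×404×27.4 = 3038 lb/ft.
Total = 10600 + 3038 = 13640 lb/ft.

13600 lb/ft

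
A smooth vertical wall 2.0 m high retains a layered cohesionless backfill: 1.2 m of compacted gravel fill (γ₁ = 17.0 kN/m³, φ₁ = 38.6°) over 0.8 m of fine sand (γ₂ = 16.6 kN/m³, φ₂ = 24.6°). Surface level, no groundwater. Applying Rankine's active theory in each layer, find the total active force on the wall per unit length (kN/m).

K_a1 = tan²(45°−38.6°/2) = 0.2316; K_a2 = tan²(45°−24.6°/2) = 0.4121.
Layer 1: σ at base = K_a1 γ₁ h₁ = 4.725 kPa; P₁ = ½×4.725×1.2 = 2.835.
Layer 2: σ_v at top = γ₁h₁ = 20.40; σ_h top = K_a2×20.40 = 8.408; σ_h base = K_a2×(20.40+16.6×0.8) = 13.88.
P₂ = ½(8.408+13.88)×0.8 = 8.916. Total P_a = 2.835+8.916 = 11.75 kN/m.

11.8 kN/m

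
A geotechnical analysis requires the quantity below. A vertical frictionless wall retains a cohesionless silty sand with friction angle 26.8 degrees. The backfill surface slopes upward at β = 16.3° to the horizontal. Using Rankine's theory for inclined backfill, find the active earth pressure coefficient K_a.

0.444

K_a = cos β · (cos β − √(cos²β − cos²φ)) / (cos β + √(cos²β − cos²φ)).
cos β = 0.9598, cos φ = 0.8926, √(cos²β − cos²φ) = 0.3529.
K_a = 0.9598 × (0.9598 − 0.3529)/(0.9598 + 0.3529) = 0.4438.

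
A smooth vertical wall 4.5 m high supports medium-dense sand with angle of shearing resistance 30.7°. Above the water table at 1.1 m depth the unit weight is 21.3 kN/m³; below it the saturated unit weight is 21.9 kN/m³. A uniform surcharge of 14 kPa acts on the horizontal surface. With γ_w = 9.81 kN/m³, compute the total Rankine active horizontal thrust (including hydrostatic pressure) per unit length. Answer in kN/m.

K_a = tan²(45° − φ/2) = 0.3240.
γ' = 21.9 − 9.81 = 12.09 kN/m³. h₂ = H − d_w = 3.4 m.
σ'_h: at surface K_a·q = 4.536; at WT K_a(q+γd_w) = 12.13; at base K_a(q+γd_w+γ'h₂) = 25.45 kPa.
P₁ = ½(4.536+12.13)×1.1 = 9.166; P₂ = ½(12.13+25.45)×3.4 = 63.88; P_w = ½γ_w h₂² = 56.70.
Total = 9.166+63.88+56.70 = 129.7 kN/m.

130 kN/m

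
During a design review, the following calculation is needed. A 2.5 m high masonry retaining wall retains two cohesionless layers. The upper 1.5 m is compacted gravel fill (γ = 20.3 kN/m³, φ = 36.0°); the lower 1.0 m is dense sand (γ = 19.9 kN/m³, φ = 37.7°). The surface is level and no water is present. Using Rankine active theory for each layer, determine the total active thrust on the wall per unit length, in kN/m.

15.7 kN/m

K_a1 = tan²(45°−36.0°/2) = 0.2596; K_a2 = tan²(45°−37.7°/2) = 0.2411.
Layer 1: σ at base = K_a1 γ₁ h₁ = 7.905 kPa; P₁ = ½×7.905×1.5 = 5.929.
Layer 2: σ_v at top = γ₁h₁ = 30.45; σ_h top = K_a2×30.45 = 7.340; σ_h base = K_a2×(30.45+19.9×1.0) = 12.14.
P₂ = ½(7.340+12.14)×1.0 = 9.739. Total P_a = 5.929+9.739 = 15.67 kN/m.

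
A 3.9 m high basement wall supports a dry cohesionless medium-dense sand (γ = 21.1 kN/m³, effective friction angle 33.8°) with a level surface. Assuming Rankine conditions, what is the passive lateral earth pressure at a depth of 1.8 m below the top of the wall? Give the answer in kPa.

133 kPa

K_p = (1 + sin φ)/(1 − sin φ) = 3.508.
σ_h = K_p γ z = 3.508 × 21.1 × 1.8 = 133.2 kPa.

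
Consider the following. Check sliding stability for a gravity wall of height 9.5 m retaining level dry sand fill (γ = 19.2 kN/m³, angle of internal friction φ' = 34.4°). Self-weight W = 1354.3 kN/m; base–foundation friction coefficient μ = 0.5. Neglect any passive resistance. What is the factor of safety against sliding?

K_a = tan²(45° − 34.4°/2) = 0.2780.
P_a = ½K_aγH² = 0.5×0.2780×19.2×9.5² = 240.8 kN/m, acting at H/3 = 3.167 m above the base.
FS_sliding = μW / P_a = 0.5×1354.3 / 240.8 = 2.812.

2.81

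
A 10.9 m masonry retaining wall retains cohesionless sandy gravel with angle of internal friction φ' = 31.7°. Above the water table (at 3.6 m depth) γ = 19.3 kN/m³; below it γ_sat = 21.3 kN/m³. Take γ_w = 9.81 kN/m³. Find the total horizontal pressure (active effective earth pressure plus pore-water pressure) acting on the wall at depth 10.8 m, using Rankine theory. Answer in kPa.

118 kPa

K_a = (1 − sin φ)/(1 + sin φ) = 0.3111.
γ' = 21.3 − 9.81 = 11.49 kN/m³.
Effective vertical stress at 10.8 m: σ'_v = 19.3×3.6 + 11.49×7.20 = 152.2 kPa.
σ'_h = K_a σ'_v = 0.3111 × 152.2 = 47.35 kPa; u = γ_w × 7.20 = 70.63 kPa.
Total σ_h = 47.35 + 70.63 = 118.0 kPa.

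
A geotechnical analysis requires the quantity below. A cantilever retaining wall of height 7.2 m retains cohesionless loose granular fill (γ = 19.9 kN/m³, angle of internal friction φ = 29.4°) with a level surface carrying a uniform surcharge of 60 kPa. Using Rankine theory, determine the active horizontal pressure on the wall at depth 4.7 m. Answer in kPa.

52.4 kPa

K_a = (1 − sin φ)/(1 + sin φ) = 0.3415.
σ_v = γz + q = 19.9 × 4.7 + 60 = 153.5 kPa.
σ_h = K_a σ_v = 0.3415 × 153.5 = 52.43 kPa.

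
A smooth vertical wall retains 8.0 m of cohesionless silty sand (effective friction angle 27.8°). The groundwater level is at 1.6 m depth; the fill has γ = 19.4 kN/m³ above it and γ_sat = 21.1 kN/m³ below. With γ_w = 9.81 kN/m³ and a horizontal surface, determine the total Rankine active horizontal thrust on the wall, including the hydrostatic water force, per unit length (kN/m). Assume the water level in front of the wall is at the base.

K_a = tan²(45° − φ/2) = 0.3639.
γ' = 21.1 − 9.81 = 11.29 kN/m³. Depth below WT = 6.4 m.
σ'_h at WT = K_a γ d_w = 11.30 kPa; at base = 11.30 + K_a γ' × 6.4 = 37.59 kPa.
P₁ (0–1.6 m) = ½×11.30×1.6 = 9.036. P₂ (1.6–8.0 m) = ½(11.30+37.59)×6.4 = 156.4.
P_w = ½ γ_w h₂² = 0.5×9.81×6.4² = 200.9. Total = 9.036+156.4+200.9 = 366.4 kN/m.

366 kN/m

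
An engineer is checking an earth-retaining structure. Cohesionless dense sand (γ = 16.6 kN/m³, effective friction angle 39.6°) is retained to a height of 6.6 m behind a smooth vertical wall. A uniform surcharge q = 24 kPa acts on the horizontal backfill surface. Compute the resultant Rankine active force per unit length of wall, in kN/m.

115 kN/m

K_a = tan²(45° − φ/2) = 0.2214.
Soil triangle: ½ K_a γ H² = 0.5×0.2214×16.6×6.6² = 80.06 kN/m.
Surcharge rectangle: K_a q H = 0.2214×24×6.6 = 35.07 kN/m.
Total = 80.06 + 35.07 = 115.1 kN/m.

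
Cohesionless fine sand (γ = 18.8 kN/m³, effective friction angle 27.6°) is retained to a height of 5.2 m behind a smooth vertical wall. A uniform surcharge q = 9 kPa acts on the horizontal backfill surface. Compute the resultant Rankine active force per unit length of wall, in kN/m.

110 kN/m

K_a = tan²(45° − φ/2) = 0.3668.
Soil triangle: ½ K_a γ H² = 0.5×0.3668×18.8×5.2² = 93.23 kN/m.
Surcharge rectangle: K_a q H = 0.3668×9×5.2 = 17.17 kN/m.
Total = 93.23 + 17.17 = 110.4 kN/m.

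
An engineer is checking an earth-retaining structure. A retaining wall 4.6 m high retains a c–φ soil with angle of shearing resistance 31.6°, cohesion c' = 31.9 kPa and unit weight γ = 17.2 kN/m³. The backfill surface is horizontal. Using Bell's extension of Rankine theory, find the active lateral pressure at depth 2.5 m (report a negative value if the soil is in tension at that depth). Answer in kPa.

-22.2 kPa

K_a = (1 − sin φ)/(1 + sin φ) = 0.3123.
σ_a = K_a γ z − 2c√K_a = 0.3123×17.2×2.5 − 2×31.9×0.5589 = -22.23 kPa.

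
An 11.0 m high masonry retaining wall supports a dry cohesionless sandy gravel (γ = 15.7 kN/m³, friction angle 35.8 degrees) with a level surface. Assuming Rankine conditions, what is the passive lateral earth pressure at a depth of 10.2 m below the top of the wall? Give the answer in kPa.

612 kPa

K_p = (1 + sin φ)/(1 − sin φ) = 3.819.
σ_h = K_p γ z = 3.819 × 15.7 × 10.2 = 611.5 kPa.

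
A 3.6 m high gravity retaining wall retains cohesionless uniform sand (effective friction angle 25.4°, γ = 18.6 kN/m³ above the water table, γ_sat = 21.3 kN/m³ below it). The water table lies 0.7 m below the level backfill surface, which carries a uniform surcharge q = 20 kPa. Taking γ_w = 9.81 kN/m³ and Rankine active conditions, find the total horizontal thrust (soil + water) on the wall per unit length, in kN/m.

106 kN/m

K_a = tan²(45° − φ/2) = 0.3996.
γ' = 21.3 − 9.81 = 11.49 kN/m³. h₂ = H − d_w = 2.9 m.
σ'_h: at surface K_a·q = 7.993; at WT K_a(q+γd_w) = 13.20; at base K_a(q+γd_w+γ'h₂) = 26.51 kPa.
P₁ = ½(7.993+13.20)×0.7 = 7.416; P₂ = ½(13.20+26.51)×2.9 = 57.58; P_w = ½γ_w h₂² = 41.25.
Total = 7.416+57.58+41.25 = 106.2 kN/m.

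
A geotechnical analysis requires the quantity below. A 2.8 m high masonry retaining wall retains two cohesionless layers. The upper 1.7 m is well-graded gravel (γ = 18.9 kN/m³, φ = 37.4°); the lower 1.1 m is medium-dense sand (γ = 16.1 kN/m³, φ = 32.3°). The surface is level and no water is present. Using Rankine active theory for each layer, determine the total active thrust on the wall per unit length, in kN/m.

20.4 kN/m

K_a1 = tan²(45°−37.4°/2) = 0.2443; K_a2 = tan²(45°−32.3°/2) = 0.3035.
Layer 1: σ at base = K_a1 γ₁ h₁ = 7.848 kPa; P₁ = ½×7.848×1.7 = 6.671.
Layer 2: σ_v at top = γ₁h₁ = 32.13; σ_h top = K_a2×32.13 = 9.751; σ_h base = K_a2×(32.13+16.1×1.1) = 15.13.
P₂ = ½(9.751+15.13)×1.1 = 13.68. Total P_a = 6.671+13.68 = 20.35 kN/m.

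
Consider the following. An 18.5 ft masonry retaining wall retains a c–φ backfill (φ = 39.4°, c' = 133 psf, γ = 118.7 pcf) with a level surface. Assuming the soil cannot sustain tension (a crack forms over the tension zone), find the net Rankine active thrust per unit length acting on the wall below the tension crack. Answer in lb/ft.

K_a = 0.2234; √K_a = 0.4727.
Tension-crack depth z_c = 2c/(γ√K_a) = 2×133/(118.7×0.4727) = 4.741 ft.
σ_a at base = K_a γ H − 2c√K_a = 0.2234×118.7×18.5 − 2×133×0.4727 = 364.9 psf.
P_a = ½ × 364.9 × (H − z_c) = 0.5×364.9×13.76 = 2511 lb/ft.

2510 lb/ft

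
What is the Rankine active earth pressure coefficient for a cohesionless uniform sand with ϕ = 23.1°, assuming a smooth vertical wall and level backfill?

0.436

K_a = (1 − sin φ)/(1 + sin φ) = (1 − sin 23.1°)/(1 + sin 23.1°) = 0.4364.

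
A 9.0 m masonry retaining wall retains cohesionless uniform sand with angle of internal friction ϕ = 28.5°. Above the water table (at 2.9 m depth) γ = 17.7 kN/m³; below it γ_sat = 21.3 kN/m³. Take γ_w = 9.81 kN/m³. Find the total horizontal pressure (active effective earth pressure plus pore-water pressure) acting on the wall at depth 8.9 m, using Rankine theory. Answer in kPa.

K_a = (1 − sin φ)/(1 + sin φ) = 0.3540.
γ' = 21.3 − 9.81 = 11.49 kN/m³.
Effective vertical stress at 8.9 m: σ'_v = 17.7×2.9 + 11.49×6.00 = 120.3 kPa.
σ'_h = K_a σ'_v = 0.3540 × 120.3 = 42.57 kPa; u = γ_w × 6.00 = 58.86 kPa.
Total σ_h = 42.57 + 58.86 = 101.4 kPa.

101 kPa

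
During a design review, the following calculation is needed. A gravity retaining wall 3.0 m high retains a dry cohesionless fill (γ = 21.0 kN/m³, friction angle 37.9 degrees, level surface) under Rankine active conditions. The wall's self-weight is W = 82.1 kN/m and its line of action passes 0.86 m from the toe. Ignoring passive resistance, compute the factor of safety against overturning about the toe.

3.13

K_a = tan²(45° − 37.9°/2) = 0.2389.
P_a = ½K_aγH² = 0.5×0.2389×21.0×3.0² = 22.58 kN/m, acting at H/3 = 1.000 m above the base.
Overturning moment M_o = P_a × H/3 = 22.58 × 1.000 = 22.58.
Resisting moment M_r = W × 0.86 = 82.1 × 0.86 = 70.61.
FS_overturning = M_r/M_o = 70.61/22.58 = 3.127.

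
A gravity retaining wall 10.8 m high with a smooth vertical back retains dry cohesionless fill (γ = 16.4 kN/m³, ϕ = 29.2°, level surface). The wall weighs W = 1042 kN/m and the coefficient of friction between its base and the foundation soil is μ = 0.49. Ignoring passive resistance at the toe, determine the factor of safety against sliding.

K_a = tan²(45° − 29.2°/2) = 0.3442.
P_a = ½K_aγH² = 0.5×0.3442×16.4×10.8² = 329.2 kN/m, acting at H/3 = 3.600 m above the base.
FS_sliding = μW / P_a = 0.49×1042 / 329.2 = 1.551.

1.55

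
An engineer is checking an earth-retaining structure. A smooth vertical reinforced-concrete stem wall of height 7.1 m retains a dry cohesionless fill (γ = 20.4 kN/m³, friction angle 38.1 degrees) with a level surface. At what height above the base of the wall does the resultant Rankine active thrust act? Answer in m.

2.37 m

K_a = 0.2368.
The pressure distribution is triangular, so the resultant acts at H/3 above the base = 7.1/3 = 2.367 m.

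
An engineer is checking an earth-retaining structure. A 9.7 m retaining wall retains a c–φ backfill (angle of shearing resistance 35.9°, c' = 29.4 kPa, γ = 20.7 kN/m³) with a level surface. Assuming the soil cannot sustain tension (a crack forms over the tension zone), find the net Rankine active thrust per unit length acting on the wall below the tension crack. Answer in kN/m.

K_a = 0.2607; √K_a = 0.5106.
Tension-crack depth z_c = 2c/(γ√K_a) = 2×29.4/(20.7×0.5106) = 5.563 m.
σ_a at base = K_a γ H − 2c√K_a = 0.2607×20.7×9.7 − 2×29.4×0.5106 = 22.33 kPa.
P_a = ½ × 22.33 × (H − z_c) = 0.5×22.33×4.137 = 46.19 kN/m.

46.2 kN/m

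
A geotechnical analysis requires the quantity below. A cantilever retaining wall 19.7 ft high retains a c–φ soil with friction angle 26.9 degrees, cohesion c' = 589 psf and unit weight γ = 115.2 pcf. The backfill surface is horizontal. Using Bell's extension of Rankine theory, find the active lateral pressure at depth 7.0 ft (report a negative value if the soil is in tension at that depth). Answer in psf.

-419 psf

K_a = (1 − sin φ)/(1 + sin φ) = 0.3770.
σ_a = K_a γ z − 2c√K_a = 0.3770×115.2×7.0 − 2×589×0.6140 = -419.3 psf.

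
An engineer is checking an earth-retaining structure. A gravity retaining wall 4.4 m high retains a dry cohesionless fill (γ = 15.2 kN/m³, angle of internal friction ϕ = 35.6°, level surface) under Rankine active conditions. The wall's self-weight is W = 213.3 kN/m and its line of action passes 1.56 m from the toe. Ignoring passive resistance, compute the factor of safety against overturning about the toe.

5.84

K_a = tan²(45° − 35.6°/2) = 0.2641.
P_a = ½K_aγH² = 0.5×0.2641×15.2×4.4² = 38.86 kN/m, acting at H/3 = 1.467 m above the base.
Overturning moment M_o = P_a × H/3 = 38.86 × 1.467 = 57.00.
Resisting moment M_r = W × 1.56 = 213.3 × 1.56 = 332.7.
FS_overturning = M_r/M_o = 332.7/57.00 = 5.838.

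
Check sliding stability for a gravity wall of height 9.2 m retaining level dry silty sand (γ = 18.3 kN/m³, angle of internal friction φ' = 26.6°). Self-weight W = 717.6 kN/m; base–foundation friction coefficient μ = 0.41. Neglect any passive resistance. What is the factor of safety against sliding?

K_a = tan²(45° − 26.6°/2) = 0.3814.
P_a = ½K_aγH² = 0.5×0.3814×18.3×9.2² = 295.4 kN/m, acting at H/3 = 3.067 m above the base.
FS_sliding = μW / P_a = 0.41×717.6 / 295.4 = 0.9959.

0.996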